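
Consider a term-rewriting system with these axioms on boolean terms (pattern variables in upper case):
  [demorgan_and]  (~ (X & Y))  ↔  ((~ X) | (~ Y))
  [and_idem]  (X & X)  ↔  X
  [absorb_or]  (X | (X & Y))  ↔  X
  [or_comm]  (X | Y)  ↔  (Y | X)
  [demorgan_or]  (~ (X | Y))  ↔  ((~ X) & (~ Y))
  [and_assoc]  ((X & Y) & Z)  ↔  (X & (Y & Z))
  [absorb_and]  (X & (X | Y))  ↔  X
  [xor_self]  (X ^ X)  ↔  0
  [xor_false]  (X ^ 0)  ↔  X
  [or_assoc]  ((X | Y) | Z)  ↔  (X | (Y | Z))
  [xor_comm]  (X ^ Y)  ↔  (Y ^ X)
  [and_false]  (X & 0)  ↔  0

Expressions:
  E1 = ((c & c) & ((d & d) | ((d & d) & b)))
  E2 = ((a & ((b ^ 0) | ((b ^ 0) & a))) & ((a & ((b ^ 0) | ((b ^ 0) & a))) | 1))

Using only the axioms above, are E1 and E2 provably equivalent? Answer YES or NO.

All listed rules preserve value, hence provable equivalence implies equal values everywhere; look for a separating assignment.
a=0, b=0, c=1, d=1 gives E1 ↦ 1, E2 ↦ 0; values differ ⇒ not provably equivalent.

NO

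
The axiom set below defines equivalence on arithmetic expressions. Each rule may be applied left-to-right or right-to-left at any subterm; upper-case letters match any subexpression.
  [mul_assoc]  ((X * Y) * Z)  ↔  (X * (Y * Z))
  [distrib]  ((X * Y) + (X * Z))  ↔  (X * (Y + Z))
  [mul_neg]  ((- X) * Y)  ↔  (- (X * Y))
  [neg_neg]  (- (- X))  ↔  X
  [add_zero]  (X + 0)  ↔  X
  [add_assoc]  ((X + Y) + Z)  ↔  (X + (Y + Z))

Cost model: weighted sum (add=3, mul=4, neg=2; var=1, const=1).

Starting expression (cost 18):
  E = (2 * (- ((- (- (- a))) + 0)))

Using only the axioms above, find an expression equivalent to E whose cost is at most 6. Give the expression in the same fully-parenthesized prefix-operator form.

(2 * a)   [cost 6]

1. [neg_neg →] (- (- (- a)))  →  (- a);  E = (2 * (- ((- a) + 0)))
2. [add_zero →] ((- a) + 0)  →  (- a);  E = (2 * (- (- a)))
3. [neg_neg →] (- (- a))  →  a;  cost 6 ≤ 6, done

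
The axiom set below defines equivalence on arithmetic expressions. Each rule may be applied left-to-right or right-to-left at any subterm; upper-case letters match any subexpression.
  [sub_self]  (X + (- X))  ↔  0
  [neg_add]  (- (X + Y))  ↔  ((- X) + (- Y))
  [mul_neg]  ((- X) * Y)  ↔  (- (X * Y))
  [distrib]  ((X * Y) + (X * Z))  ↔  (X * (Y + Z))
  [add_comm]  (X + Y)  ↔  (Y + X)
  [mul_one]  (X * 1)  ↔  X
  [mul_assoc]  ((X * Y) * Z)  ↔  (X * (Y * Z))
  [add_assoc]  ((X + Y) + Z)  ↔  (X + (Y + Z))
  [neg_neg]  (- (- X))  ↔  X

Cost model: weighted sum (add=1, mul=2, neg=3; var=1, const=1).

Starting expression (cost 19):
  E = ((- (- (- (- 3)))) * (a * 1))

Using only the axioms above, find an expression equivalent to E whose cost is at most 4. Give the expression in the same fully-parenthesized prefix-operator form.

step 1: mul_one (→) rewrites (a * 1) into a, now ((- (- (- (- 3)))) * a)
step 2: neg_neg (→) rewrites (- (- (- (- 3)))) into (- (- 3)), now ((- (- 3)) * a)
step 3: neg_neg (→) rewrites (- (- 3)) into 3, reaching cost 4 (bound 4)

(3 * a)   [cost 4]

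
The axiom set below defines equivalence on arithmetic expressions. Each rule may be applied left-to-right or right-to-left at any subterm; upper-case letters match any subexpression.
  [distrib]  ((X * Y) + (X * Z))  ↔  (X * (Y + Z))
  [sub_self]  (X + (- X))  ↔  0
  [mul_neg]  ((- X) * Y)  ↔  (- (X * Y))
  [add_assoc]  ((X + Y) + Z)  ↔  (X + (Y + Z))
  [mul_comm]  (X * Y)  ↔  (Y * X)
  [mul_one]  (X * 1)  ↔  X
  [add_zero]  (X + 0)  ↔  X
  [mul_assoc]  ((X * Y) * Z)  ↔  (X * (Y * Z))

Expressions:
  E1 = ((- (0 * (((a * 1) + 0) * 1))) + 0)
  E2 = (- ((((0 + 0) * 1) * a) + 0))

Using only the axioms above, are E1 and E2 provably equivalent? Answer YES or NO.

(1) (a * 1)  =[mul_one →]=  a    ⊢ ((- (0 * ((a + 0) * 1))) + 0)
(2) ((a + 0) * 1)  =[mul_one →]=  (a + 0)    ⊢ ((- (0 * (a + 0))) + 0)
(3) (a + 0)  =[add_zero →]=  a    ⊢ ((- (0 * a)) + 0)
(4) ((- (0 * a)) + 0)  =[add_zero →]=  (- (0 * a))
(5) 0  =[add_zero ←]=  (0 + 0)    ⊢ (- ((0 + 0) * a))
(6) (0 + 0)  =[mul_one ←]=  ((0 + 0) * 1)    ⊢ (- (((0 + 0) * 1) * a))
(7) (((0 + 0) * 1) * a)  =[add_zero ←]=  ((((0 + 0) * 1) * a) + 0)    ⊢ E2

YES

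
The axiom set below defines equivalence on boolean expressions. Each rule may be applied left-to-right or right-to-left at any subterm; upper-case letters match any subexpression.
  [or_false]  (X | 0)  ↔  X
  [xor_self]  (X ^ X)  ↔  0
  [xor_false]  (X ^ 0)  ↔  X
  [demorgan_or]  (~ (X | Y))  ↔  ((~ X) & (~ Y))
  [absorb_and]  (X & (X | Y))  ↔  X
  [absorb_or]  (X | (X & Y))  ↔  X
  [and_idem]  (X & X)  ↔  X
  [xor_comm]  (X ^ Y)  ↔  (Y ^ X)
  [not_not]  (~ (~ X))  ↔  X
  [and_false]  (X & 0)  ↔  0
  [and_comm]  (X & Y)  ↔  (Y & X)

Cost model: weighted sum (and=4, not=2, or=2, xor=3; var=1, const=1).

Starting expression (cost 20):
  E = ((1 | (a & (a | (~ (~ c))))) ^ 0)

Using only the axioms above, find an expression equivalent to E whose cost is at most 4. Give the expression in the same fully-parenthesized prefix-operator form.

(1) (~ (~ c))  =[not_not →]=  c    ⊢ ((1 | (a & (a | c))) ^ 0)
(2) ((1 | (a & (a | c))) ^ 0)  =[xor_false →]=  (1 | (a & (a | c)))
(3) (a & (a | c))  =[absorb_and →]=  a    ⊢ cost 4, within 4

(1 | a)   [cost 4]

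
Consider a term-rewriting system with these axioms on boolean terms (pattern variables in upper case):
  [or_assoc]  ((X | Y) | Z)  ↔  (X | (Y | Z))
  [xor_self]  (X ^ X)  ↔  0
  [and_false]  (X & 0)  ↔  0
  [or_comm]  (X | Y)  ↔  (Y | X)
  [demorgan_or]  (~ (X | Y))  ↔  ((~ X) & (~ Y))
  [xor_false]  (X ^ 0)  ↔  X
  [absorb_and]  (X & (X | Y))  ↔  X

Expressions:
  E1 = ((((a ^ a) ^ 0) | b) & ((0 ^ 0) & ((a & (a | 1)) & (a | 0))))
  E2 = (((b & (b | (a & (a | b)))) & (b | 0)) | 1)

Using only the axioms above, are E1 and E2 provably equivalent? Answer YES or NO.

NO

Every axiom is a valid identity, so a rewrite proof would force E1 and E2 to agree under every assignment.
At a=0, b=0: E1 = 0 but E2 = 1; they differ, so no derivation exists.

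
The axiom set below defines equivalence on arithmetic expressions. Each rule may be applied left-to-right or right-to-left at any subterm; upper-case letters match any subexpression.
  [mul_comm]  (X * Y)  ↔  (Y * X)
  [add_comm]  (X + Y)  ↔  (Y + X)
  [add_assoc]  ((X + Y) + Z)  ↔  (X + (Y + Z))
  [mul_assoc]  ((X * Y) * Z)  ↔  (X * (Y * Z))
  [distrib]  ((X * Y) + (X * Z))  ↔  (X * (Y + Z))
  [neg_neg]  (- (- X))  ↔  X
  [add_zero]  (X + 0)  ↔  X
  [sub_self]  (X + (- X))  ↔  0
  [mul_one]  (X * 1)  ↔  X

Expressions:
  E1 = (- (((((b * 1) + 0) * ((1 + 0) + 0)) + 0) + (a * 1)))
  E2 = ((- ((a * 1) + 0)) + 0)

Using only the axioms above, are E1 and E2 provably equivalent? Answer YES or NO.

Every axiom is a valid identity, so a rewrite proof would force E1 and E2 to agree under every assignment.
At a=0, b=1: E1 = -1 but E2 = 0; they differ, so no derivation exists.

NO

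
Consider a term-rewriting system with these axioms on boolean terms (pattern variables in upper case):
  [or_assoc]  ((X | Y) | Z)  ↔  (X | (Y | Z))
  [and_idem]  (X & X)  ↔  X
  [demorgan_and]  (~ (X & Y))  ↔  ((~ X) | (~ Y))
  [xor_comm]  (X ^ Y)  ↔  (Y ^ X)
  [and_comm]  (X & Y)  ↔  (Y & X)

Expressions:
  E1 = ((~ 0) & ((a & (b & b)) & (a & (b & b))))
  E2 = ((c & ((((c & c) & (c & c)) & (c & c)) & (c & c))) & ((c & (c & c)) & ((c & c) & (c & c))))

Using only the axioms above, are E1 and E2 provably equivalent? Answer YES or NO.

NO

All listed rules preserve value, hence provable equivalence implies equal values everywhere; look for a separating assignment.
a=0, b=0, c=1 gives E1 ↦ 0, E2 ↦ 1; values differ ⇒ not provably equivalent.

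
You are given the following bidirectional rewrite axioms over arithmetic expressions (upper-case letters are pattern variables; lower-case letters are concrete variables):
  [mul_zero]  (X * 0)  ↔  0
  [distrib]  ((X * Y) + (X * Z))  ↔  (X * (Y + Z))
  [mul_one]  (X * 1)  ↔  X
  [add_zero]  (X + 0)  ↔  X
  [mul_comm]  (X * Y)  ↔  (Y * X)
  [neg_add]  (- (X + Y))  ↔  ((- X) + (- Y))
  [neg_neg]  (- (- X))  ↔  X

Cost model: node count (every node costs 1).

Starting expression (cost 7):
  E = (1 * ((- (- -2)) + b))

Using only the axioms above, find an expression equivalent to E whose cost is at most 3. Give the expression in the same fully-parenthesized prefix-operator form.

1. [mul_comm →] (1 * ((- (- -2)) + b))  →  (((- (- -2)) + b) * 1)
2. [neg_neg →] (- (- -2))  →  -2;  E = ((-2 + b) * 1)
3. [mul_one →] ((-2 + b) * 1)  →  (-2 + b);  cost 3 ≤ 3, done

(-2 + b)   [cost 3]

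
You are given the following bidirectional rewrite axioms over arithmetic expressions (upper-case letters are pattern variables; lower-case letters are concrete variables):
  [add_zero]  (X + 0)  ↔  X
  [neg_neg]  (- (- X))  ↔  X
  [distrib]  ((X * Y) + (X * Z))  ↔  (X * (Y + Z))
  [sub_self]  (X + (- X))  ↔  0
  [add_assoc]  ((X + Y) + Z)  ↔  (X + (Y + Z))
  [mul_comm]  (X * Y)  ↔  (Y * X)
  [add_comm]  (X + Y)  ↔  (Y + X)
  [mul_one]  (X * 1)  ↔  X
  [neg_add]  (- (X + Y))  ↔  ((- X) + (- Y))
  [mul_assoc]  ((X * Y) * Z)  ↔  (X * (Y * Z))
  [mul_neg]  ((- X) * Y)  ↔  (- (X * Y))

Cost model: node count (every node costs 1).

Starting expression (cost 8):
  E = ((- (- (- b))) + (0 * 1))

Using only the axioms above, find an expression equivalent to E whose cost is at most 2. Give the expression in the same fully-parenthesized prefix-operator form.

(- b)   [cost 2]

step 1: mul_one (→) rewrites (0 * 1) into 0, now ((- (- (- b))) + 0)
step 2: neg_neg (→) rewrites (- (- b)) into b, now ((- b) + 0)
step 3: add_zero (→) rewrites ((- b) + 0) into (- b), reaching cost 2 (bound 2)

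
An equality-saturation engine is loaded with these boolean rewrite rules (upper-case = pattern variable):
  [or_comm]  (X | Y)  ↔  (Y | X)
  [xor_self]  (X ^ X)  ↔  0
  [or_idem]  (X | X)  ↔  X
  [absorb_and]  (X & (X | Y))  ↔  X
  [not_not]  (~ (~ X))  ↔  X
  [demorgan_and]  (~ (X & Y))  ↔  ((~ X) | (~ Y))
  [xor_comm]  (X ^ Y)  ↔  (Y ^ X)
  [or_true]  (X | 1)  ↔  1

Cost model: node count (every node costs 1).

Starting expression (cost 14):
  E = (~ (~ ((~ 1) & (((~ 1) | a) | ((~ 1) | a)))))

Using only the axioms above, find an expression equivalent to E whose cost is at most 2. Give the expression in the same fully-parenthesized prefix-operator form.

1. [or_idem →] (((~ 1) | a) | ((~ 1) | a))  →  ((~ 1) | a);  E = (~ (~ ((~ 1) & ((~ 1) | a))))
2. [not_not →] (~ (~ ((~ 1) & ((~ 1) | a))))  →  ((~ 1) & ((~ 1) | a))
3. [absorb_and →] ((~ 1) & ((~ 1) | a))  →  (~ 1);  cost 2 ≤ 2, done

(~ 1)   [cost 2]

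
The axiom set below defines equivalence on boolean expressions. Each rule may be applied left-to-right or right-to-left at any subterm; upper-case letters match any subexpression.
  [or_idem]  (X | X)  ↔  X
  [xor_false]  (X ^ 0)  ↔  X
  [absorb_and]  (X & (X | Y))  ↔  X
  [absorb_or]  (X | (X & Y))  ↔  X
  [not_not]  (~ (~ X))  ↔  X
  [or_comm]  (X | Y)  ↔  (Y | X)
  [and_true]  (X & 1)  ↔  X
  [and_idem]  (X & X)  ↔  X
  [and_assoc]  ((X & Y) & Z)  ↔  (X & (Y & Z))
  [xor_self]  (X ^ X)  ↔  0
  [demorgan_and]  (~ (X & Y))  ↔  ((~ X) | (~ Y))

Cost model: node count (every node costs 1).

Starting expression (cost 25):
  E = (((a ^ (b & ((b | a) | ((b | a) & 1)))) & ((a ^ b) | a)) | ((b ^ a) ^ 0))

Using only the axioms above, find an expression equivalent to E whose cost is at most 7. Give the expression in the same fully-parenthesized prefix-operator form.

((a ^ b) | (b ^ a))   [cost 7]

1. [absorb_or →] ((b | a) | ((b | a) & 1))  →  (b | a);  E = (((a ^ (b & (b | a))) & ((a ^ b) | a)) | ((b ^ a) ^ 0))
2. [absorb_and →] (b & (b | a))  →  b;  E = (((a ^ b) & ((a ^ b) | a)) | ((b ^ a) ^ 0))
3. [absorb_and →] ((a ^ b) & ((a ^ b) | a))  →  (a ^ b);  E = ((a ^ b) | ((b ^ a) ^ 0))
4. [xor_false →] ((b ^ a) ^ 0)  →  (b ^ a);  cost 7 ≤ 7, done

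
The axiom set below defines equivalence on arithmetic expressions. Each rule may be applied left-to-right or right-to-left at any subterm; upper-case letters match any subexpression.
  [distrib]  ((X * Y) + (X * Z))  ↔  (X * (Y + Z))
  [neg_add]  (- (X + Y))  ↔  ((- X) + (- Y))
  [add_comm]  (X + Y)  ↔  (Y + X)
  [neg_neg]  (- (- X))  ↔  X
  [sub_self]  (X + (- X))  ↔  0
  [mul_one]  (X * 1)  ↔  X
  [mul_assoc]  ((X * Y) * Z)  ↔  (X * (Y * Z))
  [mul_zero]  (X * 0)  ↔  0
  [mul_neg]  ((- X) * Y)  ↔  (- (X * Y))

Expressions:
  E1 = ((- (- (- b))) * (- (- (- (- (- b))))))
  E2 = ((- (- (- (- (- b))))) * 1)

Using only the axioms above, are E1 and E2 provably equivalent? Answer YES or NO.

All listed rules preserve value, hence provable equivalence implies equal values everywhere; look for a separating assignment.
b=1 gives E1 ↦ 1, E2 ↦ -1; values differ ⇒ not provably equivalent.

NO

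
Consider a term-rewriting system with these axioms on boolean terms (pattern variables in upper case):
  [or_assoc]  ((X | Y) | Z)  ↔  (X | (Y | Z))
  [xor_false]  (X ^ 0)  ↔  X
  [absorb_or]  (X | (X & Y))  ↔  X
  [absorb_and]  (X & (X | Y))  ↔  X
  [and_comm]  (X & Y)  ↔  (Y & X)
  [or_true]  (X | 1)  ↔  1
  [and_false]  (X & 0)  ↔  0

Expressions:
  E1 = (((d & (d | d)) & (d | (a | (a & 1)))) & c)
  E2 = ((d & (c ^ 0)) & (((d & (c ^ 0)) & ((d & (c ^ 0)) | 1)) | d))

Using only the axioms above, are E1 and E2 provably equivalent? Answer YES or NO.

(1) (a | (a & 1))  =[absorb_or →]=  a    ⊢ (((d & (d | d)) & (d | a)) & c)
(2) (d & (d | d))  =[absorb_and →]=  d    ⊢ ((d & (d | a)) & c)
(3) (d & (d | a))  =[absorb_and →]=  d    ⊢ (d & c)
(4) c  =[xor_false ←]=  (c ^ 0)    ⊢ (d & (c ^ 0))
(5) (d & (c ^ 0))  =[absorb_and ←]=  ((d & (c ^ 0)) & ((d & (c ^ 0)) | d))
(6) (d & (c ^ 0))  =[absorb_and ←]=  ((d & (c ^ 0)) & ((d & (c ^ 0)) | 1))    ⊢ E2

YES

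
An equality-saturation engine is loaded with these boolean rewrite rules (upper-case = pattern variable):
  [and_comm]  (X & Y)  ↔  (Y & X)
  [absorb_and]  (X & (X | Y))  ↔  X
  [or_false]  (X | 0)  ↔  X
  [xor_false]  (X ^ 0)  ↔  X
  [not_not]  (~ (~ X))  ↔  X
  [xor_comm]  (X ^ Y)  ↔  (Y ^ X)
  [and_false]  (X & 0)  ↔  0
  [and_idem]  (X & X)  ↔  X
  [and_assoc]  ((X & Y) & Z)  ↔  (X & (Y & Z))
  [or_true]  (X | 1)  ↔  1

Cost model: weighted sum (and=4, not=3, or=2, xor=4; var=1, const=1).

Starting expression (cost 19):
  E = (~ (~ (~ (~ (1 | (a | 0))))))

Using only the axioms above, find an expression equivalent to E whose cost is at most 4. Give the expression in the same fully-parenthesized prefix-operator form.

(1 | a)   [cost 4]

step 1: or_false (→) rewrites (a | 0) into a, now (~ (~ (~ (~ (1 | a)))))
step 2: not_not (→) rewrites (~ (~ (1 | a))) into (1 | a), now (~ (~ (1 | a)))
step 3: not_not (→) rewrites (~ (~ (1 | a))) into (1 | a), reaching cost 4 (bound 4)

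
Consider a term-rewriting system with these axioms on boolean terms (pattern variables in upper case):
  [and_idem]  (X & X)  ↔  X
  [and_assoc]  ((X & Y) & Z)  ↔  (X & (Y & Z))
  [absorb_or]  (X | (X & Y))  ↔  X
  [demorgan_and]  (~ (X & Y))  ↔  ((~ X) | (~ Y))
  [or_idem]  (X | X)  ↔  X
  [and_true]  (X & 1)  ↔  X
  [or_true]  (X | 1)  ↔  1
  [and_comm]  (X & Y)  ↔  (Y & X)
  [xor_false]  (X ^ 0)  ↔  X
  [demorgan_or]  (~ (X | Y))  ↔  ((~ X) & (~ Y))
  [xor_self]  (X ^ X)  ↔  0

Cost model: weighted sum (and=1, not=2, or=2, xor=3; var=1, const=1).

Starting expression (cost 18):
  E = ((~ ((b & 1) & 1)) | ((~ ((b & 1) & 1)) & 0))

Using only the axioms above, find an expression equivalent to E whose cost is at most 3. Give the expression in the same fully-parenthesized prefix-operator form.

(~ b)   [cost 3]

1. [absorb_or →] ((~ ((b & 1) & 1)) | ((~ ((b & 1) & 1)) & 0))  →  (~ ((b & 1) & 1))
2. [and_true →] ((b & 1) & 1)  →  (b & 1);  E = (~ (b & 1))
3. [and_true →] (b & 1)  →  b;  cost 3 ≤ 3, done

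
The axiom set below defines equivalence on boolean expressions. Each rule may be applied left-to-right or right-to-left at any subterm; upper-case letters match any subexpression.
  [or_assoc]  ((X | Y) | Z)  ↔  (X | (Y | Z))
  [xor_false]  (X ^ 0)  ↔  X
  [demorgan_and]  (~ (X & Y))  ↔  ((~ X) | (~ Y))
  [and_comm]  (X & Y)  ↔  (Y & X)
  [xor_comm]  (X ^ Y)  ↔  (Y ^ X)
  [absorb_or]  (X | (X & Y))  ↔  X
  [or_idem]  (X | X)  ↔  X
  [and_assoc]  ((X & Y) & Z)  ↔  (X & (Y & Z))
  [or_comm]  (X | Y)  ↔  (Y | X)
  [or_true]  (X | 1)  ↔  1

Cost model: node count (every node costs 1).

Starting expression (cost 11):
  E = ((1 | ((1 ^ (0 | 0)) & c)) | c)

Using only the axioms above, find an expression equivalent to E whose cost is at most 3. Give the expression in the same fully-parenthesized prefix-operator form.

(1 | c)   [cost 3]

1. [or_idem →] (0 | 0)  →  0;  E = ((1 | ((1 ^ 0) & c)) | c)
2. [xor_false →] (1 ^ 0)  →  1;  E = ((1 | (1 & c)) | c)
3. [absorb_or →] (1 | (1 & c))  →  1;  cost 3 ≤ 3, done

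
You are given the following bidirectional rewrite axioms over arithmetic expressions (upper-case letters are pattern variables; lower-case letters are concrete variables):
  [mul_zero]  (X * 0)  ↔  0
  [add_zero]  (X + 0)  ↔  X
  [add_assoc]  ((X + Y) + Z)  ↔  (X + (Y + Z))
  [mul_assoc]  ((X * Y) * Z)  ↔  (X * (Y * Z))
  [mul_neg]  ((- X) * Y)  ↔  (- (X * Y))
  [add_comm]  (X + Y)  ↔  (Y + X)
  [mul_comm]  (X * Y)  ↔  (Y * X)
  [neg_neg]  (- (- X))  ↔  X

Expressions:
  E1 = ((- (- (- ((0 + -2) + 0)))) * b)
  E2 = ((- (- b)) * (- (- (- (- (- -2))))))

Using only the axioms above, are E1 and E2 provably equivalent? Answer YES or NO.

step 1: add_zero (→) rewrites ((0 + -2) + 0) into (0 + -2), now ((- (- (- (0 + -2)))) * b)
step 2: add_comm (→) rewrites (0 + -2) into (-2 + 0), now ((- (- (- (-2 + 0)))) * b)
step 3: neg_neg (→) rewrites (- (- (-2 + 0))) into (-2 + 0), now ((- (-2 + 0)) * b)
step 4: mul_comm (→) rewrites ((- (-2 + 0)) * b) into (b * (- (-2 + 0)))
step 5: add_zero (→) rewrites (-2 + 0) into -2, now (b * (- -2))
step 6: neg_neg (←) rewrites b into (- (- b)), now ((- (- b)) * (- -2))
step 7: neg_neg (←) rewrites (- -2) into (- (- (- -2))), now ((- (- b)) * (- (- (- -2))))
step 8: neg_neg (←) rewrites -2 into (- (- -2)), which is E2

YES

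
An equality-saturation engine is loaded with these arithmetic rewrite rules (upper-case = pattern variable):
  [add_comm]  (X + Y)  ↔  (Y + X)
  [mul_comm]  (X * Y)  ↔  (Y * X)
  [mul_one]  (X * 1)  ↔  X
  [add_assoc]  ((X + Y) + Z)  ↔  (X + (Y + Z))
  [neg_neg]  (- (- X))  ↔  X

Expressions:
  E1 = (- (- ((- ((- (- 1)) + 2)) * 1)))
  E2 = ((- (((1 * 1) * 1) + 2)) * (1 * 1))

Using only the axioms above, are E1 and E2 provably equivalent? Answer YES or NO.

YES

step 1: neg_neg (→) rewrites (- (- 1)) into 1, now (- (- ((- (1 + 2)) * 1)))
step 2: neg_neg (→) rewrites (- (- ((- (1 + 2)) * 1))) into ((- (1 + 2)) * 1)
step 3: mul_one (←) rewrites 1 into (1 * 1), now ((- ((1 * 1) + 2)) * 1)
step 4: mul_one (←) rewrites 1 into (1 * 1), now ((- ((1 * 1) + 2)) * (1 * 1))
step 5: mul_one (←) rewrites 1 into (1 * 1), which is E2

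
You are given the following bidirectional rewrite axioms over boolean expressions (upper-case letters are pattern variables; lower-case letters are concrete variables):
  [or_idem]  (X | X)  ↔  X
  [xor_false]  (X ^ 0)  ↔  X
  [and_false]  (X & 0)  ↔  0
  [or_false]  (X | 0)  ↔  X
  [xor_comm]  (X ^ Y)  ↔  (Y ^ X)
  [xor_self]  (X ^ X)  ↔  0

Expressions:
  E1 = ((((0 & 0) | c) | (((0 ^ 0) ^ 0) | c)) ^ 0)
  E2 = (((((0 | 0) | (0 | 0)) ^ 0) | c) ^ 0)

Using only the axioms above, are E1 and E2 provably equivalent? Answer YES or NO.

1. [xor_false →] ((0 ^ 0) ^ 0)  →  (0 ^ 0);  E1 = ((((0 & 0) | c) | ((0 ^ 0) | c)) ^ 0)
2. [and_false →] (0 & 0)  →  0;  E1 = (((0 | c) | ((0 ^ 0) | c)) ^ 0)
3. [xor_false →] (0 ^ 0)  →  0;  E1 = (((0 | c) | (0 | c)) ^ 0)
4. [or_idem →] ((0 | c) | (0 | c))  →  (0 | c);  E1 = ((0 | c) ^ 0)
5. [or_idem ←] 0  →  (0 | 0);  E1 = (((0 | 0) | c) ^ 0)
6. [or_idem ←] (0 | 0)  →  ((0 | 0) | (0 | 0));  E1 = ((((0 | 0) | (0 | 0)) | c) ^ 0)
7. [xor_false ←] ((0 | 0) | (0 | 0))  →  (((0 | 0) | (0 | 0)) ^ 0);  this is E2

YES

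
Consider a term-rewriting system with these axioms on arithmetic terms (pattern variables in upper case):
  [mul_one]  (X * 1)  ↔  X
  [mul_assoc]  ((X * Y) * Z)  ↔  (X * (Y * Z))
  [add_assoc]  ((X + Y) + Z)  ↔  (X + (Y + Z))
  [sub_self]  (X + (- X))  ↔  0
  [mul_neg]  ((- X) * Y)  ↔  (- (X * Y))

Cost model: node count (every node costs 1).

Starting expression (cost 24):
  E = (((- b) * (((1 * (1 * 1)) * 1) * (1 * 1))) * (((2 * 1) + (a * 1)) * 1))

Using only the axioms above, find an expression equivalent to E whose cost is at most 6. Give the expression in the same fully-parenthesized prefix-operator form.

(1) (1 * 1)  =[mul_one →]=  1    ⊢ (((- b) * (((1 * 1) * 1) * (1 * 1))) * (((2 * 1) + (a * 1)) * 1))
(2) (((2 * 1) + (a * 1)) * 1)  =[mul_one →]=  ((2 * 1) + (a * 1))    ⊢ (((- b) * (((1 * 1) * 1) * (1 * 1))) * ((2 * 1) + (a * 1)))
(3) (1 * 1)  =[mul_one →]=  1    ⊢ (((- b) * (((1 * 1) * 1) * 1)) * ((2 * 1) + (a * 1)))
(4) (a * 1)  =[mul_one →]=  a    ⊢ (((- b) * (((1 * 1) * 1) * 1)) * ((2 * 1) + a))
(5) ((1 * 1) * 1)  =[mul_one →]=  (1 * 1)    ⊢ (((- b) * ((1 * 1) * 1)) * ((2 * 1) + a))
(6) ((1 * 1) * 1)  =[mul_one →]=  (1 * 1)    ⊢ (((- b) * (1 * 1)) * ((2 * 1) + a))
(7) (1 * 1)  =[mul_one →]=  1    ⊢ (((- b) * 1) * ((2 * 1) + a))
(8) (2 * 1)  =[mul_one →]=  2    ⊢ (((- b) * 1) * (2 + a))
(9) ((- b) * 1)  =[mul_one →]=  (- b)    ⊢ cost 6, within 6

((- b) * (2 + a))   [cost 6]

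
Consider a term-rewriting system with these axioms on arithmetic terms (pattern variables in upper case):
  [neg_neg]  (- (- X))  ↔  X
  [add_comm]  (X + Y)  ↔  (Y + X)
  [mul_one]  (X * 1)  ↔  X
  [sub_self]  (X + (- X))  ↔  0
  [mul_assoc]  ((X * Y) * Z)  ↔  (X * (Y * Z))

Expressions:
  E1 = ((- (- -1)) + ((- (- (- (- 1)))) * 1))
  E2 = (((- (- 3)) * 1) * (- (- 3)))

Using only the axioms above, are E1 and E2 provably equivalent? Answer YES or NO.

The axioms are sound identities: if E1 ↔* E2 then E1 and E2 evaluate identically under any assignment.
Under the empty assignment (no variables occur): E1 evaluates to 0, E2 to 9. Distinct ⇒ no rewrite sequence connects them.

NO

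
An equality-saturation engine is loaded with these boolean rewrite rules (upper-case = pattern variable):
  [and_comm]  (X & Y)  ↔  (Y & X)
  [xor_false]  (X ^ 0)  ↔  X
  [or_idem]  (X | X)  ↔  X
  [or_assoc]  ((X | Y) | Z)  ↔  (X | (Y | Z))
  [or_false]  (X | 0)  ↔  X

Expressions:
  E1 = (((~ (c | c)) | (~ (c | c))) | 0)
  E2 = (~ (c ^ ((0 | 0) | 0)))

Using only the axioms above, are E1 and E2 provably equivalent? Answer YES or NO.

1. [or_idem →] ((~ (c | c)) | (~ (c | c)))  →  (~ (c | c));  E1 = ((~ (c | c)) | 0)
2. [or_false →] ((~ (c | c)) | 0)  →  (~ (c | c))
3. [or_idem →] (c | c)  →  c;  E1 = (~ c)
4. [xor_false ←] c  →  (c ^ 0);  E1 = (~ (c ^ 0))
5. [or_idem ←] 0  →  (0 | 0);  E1 = (~ (c ^ (0 | 0)))
6. [or_false ←] 0  →  (0 | 0);  this is E2

YES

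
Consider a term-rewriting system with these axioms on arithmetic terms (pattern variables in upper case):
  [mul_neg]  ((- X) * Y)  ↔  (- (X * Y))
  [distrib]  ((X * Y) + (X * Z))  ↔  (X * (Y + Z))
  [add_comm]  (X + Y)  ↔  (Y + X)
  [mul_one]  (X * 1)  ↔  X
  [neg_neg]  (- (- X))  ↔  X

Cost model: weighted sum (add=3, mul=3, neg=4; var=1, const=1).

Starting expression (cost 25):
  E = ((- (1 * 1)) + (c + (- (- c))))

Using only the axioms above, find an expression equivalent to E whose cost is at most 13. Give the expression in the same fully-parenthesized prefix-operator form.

((- 1) + (c + c))   [cost 13]

1. [mul_one →] (1 * 1)  →  1;  E = ((- 1) + (c + (- (- c))))
2. [neg_neg →] (- (- c))  →  c;  cost 13 ≤ 13, done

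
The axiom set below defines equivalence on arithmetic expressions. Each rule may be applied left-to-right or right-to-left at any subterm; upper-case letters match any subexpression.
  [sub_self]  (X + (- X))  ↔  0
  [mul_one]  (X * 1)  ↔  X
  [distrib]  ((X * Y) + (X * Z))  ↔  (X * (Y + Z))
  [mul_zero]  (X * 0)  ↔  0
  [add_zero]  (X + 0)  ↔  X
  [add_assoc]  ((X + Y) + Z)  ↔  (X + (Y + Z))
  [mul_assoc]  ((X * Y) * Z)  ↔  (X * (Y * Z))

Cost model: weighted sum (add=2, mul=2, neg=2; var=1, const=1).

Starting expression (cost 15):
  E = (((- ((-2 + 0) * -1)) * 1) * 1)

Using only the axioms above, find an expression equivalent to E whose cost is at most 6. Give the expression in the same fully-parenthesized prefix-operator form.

step 1: mul_one (→) rewrites (((- ((-2 + 0) * -1)) * 1) * 1) into ((- ((-2 + 0) * -1)) * 1)
step 2: mul_one (→) rewrites ((- ((-2 + 0) * -1)) * 1) into (- ((-2 + 0) * -1))
step 3: add_zero (→) rewrites (-2 + 0) into -2, reaching cost 6 (bound 6)

(- (-2 * -1))   [cost 6]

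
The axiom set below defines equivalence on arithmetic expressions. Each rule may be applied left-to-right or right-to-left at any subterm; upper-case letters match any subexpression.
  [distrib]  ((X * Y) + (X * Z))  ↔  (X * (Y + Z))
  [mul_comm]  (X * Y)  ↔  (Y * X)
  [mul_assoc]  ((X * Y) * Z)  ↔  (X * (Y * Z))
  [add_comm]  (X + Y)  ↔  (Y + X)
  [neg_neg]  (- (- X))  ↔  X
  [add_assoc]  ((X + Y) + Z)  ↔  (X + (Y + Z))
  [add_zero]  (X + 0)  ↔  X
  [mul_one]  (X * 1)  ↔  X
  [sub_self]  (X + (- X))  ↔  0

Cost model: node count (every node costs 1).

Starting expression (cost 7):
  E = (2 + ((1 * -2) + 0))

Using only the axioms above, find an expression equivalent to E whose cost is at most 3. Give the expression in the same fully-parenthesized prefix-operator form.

(2 + -2)   [cost 3]

(1) (1 * -2)  =[mul_comm →]=  (-2 * 1)    ⊢ (2 + ((-2 * 1) + 0))
(2) ((-2 * 1) + 0)  =[add_zero →]=  (-2 * 1)    ⊢ (2 + (-2 * 1))
(3) (-2 * 1)  =[mul_one →]=  -2    ⊢ cost 3, within 3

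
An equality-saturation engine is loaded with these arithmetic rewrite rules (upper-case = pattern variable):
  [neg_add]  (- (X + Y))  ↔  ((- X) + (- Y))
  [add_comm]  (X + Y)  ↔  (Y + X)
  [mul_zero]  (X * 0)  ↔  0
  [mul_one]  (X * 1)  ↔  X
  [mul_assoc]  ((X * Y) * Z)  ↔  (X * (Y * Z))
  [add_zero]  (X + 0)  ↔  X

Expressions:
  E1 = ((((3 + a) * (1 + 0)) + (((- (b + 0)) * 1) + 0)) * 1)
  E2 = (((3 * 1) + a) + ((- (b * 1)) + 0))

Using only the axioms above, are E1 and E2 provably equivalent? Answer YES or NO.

1. [add_zero →] (((- (b + 0)) * 1) + 0)  →  ((- (b + 0)) * 1);  E1 = ((((3 + a) * (1 + 0)) + ((- (b + 0)) * 1)) * 1)
2. [mul_one →] ((((3 + a) * (1 + 0)) + ((- (b + 0)) * 1)) * 1)  →  (((3 + a) * (1 + 0)) + ((- (b + 0)) * 1))
3. [add_zero →] (1 + 0)  →  1;  E1 = (((3 + a) * 1) + ((- (b + 0)) * 1))
4. [mul_one →] ((- (b + 0)) * 1)  →  (- (b + 0));  E1 = (((3 + a) * 1) + (- (b + 0)))
5. [mul_one →] ((3 + a) * 1)  →  (3 + a);  E1 = ((3 + a) + (- (b + 0)))
6. [add_zero →] (b + 0)  →  b;  E1 = ((3 + a) + (- b))
7. [add_zero ←] (- b)  →  ((- b) + 0);  E1 = ((3 + a) + ((- b) + 0))
8. [mul_one ←] 3  →  (3 * 1);  E1 = (((3 * 1) + a) + ((- b) + 0))
9. [mul_one ←] b  →  (b * 1);  this is E2

YES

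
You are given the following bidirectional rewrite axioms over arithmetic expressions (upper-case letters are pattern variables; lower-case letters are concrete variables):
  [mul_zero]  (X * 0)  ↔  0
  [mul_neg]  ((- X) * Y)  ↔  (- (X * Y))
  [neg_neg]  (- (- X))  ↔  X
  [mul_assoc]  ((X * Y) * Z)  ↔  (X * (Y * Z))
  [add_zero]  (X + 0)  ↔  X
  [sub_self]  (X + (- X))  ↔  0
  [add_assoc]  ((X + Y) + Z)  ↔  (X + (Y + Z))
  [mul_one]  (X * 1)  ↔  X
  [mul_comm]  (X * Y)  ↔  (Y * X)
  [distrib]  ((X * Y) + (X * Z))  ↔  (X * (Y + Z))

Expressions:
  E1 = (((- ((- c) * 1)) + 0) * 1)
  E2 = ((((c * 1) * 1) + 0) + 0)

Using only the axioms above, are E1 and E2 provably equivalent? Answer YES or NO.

(1) ((- c) * 1)  =[mul_one →]=  (- c)    ⊢ (((- (- c)) + 0) * 1)
(2) (((- (- c)) + 0) * 1)  =[mul_one →]=  ((- (- c)) + 0)
(3) (- (- c))  =[neg_neg →]=  c    ⊢ (c + 0)
(4) c  =[mul_one ←]=  (c * 1)    ⊢ ((c * 1) + 0)
(5) ((c * 1) + 0)  =[add_zero ←]=  (((c * 1) + 0) + 0)
(6) c  =[mul_one ←]=  (c * 1)    ⊢ E2

YES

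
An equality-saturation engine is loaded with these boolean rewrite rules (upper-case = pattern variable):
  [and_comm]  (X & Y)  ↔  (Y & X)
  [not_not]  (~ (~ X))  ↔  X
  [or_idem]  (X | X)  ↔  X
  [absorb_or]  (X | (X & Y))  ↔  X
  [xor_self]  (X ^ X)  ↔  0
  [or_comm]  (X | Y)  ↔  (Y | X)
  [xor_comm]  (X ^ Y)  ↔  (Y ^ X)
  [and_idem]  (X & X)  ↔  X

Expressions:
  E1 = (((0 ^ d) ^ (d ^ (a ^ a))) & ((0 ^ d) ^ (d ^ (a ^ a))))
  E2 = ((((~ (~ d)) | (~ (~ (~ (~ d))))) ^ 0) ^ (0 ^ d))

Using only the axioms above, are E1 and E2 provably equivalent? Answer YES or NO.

YES

step 1: and_idem (→) rewrites (((0 ^ d) ^ (d ^ (a ^ a))) & ((0 ^ d) ^ (d ^ (a ^ a)))) into ((0 ^ d) ^ (d ^ (a ^ a)))
step 2: xor_self (→) rewrites (a ^ a) into 0, now ((0 ^ d) ^ (d ^ 0))
step 3: xor_comm (→) rewrites ((0 ^ d) ^ (d ^ 0)) into ((d ^ 0) ^ (0 ^ d))
step 4: not_not (←) rewrites d into (~ (~ d)), now (((~ (~ d)) ^ 0) ^ (0 ^ d))
step 5: or_idem (←) rewrites (~ (~ d)) into ((~ (~ d)) | (~ (~ d))), now ((((~ (~ d)) | (~ (~ d))) ^ 0) ^ (0 ^ d))
step 6: not_not (←) rewrites d into (~ (~ d)), which is E2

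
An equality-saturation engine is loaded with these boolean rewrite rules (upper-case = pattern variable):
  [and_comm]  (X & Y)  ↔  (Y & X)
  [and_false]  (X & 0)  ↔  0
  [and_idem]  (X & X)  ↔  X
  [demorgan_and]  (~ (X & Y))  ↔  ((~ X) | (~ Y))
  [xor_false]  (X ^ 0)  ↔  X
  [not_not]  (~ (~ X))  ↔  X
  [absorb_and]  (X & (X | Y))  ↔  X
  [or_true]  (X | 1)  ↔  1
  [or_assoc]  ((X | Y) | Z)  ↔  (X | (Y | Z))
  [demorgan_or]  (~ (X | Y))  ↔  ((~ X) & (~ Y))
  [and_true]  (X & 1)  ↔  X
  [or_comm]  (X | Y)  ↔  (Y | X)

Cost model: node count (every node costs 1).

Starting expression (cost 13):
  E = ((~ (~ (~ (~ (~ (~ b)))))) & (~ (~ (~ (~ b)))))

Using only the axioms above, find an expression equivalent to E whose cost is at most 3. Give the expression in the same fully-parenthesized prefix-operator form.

1. [not_not →] (~ (~ (~ b)))  →  (~ b);  E = ((~ (~ (~ (~ b)))) & (~ (~ (~ (~ b)))))
2. [and_idem →] ((~ (~ (~ (~ b)))) & (~ (~ (~ (~ b)))))  →  (~ (~ (~ (~ b))))
3. [not_not →] (~ (~ (~ b)))  →  (~ b);  cost 3 ≤ 3, done

(~ (~ b))   [cost 3]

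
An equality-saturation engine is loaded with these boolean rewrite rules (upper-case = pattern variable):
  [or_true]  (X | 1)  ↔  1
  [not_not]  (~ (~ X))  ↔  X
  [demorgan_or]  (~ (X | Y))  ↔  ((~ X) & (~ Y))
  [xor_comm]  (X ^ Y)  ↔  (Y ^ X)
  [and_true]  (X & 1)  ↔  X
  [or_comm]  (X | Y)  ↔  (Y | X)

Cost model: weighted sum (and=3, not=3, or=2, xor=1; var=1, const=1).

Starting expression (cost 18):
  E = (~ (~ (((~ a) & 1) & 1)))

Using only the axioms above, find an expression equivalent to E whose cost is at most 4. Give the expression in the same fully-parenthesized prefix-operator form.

(~ a)   [cost 4]

(1) (((~ a) & 1) & 1)  =[and_true →]=  ((~ a) & 1)    ⊢ (~ (~ ((~ a) & 1)))
(2) ((~ a) & 1)  =[and_true →]=  (~ a)    ⊢ (~ (~ (~ a)))
(3) (~ (~ a))  =[not_not →]=  a    ⊢ cost 4, within 4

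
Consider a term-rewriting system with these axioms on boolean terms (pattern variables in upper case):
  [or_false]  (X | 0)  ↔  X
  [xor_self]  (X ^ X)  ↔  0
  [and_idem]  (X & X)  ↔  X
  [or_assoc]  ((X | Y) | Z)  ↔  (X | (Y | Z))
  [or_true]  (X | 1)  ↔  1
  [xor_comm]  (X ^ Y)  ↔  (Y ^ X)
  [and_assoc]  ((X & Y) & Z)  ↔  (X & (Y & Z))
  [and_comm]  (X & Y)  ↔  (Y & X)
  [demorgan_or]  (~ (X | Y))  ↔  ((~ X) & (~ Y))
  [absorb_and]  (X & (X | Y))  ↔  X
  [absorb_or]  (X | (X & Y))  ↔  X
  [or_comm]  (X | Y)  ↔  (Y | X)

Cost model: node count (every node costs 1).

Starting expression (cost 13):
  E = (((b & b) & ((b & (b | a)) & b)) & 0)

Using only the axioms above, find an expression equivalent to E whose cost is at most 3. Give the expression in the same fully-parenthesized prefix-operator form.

step 1: absorb_and (→) rewrites (b & (b | a)) into b, now (((b & b) & (b & b)) & 0)
step 2: and_idem (→) rewrites ((b & b) & (b & b)) into (b & b), now ((b & b) & 0)
step 3: and_idem (→) rewrites (b & b) into b, reaching cost 3 (bound 3)

(b & 0)   [cost 3]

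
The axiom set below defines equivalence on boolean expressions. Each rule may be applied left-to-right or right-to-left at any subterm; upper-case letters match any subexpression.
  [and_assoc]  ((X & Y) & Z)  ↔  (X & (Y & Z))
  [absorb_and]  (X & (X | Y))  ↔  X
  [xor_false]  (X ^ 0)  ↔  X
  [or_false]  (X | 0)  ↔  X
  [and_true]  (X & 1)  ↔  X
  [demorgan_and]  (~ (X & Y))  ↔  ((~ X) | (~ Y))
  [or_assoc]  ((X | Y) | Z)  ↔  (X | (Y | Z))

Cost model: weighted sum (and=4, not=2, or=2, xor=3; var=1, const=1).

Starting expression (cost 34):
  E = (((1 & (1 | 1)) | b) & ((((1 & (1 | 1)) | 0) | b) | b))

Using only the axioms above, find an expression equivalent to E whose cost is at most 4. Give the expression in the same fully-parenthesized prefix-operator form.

(1 | b)   [cost 4]

(1) ((1 & (1 | 1)) | 0)  =[or_false →]=  (1 & (1 | 1))    ⊢ (((1 & (1 | 1)) | b) & (((1 & (1 | 1)) | b) | b))
(2) (((1 & (1 | 1)) | b) & (((1 & (1 | 1)) | b) | b))  =[absorb_and →]=  ((1 & (1 | 1)) | b)
(3) (1 & (1 | 1))  =[absorb_and →]=  1    ⊢ cost 4, within 4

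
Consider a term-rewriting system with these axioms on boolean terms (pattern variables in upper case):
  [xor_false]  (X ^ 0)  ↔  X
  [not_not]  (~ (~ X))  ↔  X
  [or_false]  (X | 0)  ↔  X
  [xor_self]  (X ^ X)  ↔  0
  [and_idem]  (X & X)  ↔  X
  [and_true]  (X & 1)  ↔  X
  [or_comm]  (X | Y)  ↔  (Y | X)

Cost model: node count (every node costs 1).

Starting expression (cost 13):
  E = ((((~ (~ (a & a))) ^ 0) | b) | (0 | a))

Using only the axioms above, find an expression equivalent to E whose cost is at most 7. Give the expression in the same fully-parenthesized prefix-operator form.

1. [and_idem →] (a & a)  →  a;  E = ((((~ (~ a)) ^ 0) | b) | (0 | a))
2. [xor_false →] ((~ (~ a)) ^ 0)  →  (~ (~ a));  E = (((~ (~ a)) | b) | (0 | a))
3. [not_not →] (~ (~ a))  →  a;  cost 7 ≤ 7, done

((a | b) | (0 | a))   [cost 7]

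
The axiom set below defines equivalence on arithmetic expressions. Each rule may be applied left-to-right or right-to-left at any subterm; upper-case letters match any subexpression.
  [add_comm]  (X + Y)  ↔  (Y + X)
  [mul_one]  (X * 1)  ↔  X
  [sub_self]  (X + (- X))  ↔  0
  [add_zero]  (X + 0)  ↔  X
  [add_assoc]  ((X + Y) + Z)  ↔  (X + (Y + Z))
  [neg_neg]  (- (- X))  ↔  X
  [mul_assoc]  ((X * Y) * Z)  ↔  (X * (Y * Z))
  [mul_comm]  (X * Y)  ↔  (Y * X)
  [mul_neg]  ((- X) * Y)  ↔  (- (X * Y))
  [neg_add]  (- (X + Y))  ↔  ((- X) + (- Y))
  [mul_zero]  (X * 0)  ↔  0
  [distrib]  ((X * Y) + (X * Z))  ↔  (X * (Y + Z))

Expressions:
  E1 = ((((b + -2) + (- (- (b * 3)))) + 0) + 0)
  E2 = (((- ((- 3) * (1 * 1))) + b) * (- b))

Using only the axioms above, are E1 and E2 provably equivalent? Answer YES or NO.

All listed rules preserve value, hence provable equivalence implies equal values everywhere; look for a separating assignment.
b=0 gives E1 ↦ -2, E2 ↦ 0; values differ ⇒ not provably equivalent.

NO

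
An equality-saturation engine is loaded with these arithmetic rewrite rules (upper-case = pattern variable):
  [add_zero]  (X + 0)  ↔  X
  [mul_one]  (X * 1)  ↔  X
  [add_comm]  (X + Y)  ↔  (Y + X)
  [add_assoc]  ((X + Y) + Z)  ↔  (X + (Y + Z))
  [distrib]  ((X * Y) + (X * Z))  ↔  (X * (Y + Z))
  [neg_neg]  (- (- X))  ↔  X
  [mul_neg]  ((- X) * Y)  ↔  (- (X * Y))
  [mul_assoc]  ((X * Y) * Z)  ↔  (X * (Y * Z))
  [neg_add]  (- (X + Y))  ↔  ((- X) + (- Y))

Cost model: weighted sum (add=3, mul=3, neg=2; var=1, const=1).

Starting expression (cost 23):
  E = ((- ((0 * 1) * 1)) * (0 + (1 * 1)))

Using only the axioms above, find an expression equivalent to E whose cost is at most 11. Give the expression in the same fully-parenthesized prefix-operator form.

1. [mul_one →] (0 * 1)  →  0;  E = ((- (0 * 1)) * (0 + (1 * 1)))
2. [mul_one →] (1 * 1)  →  1;  E = ((- (0 * 1)) * (0 + 1))
3. [mul_one →] (0 * 1)  →  0;  cost 11 ≤ 11, done

((- 0) * (0 + 1))   [cost 11]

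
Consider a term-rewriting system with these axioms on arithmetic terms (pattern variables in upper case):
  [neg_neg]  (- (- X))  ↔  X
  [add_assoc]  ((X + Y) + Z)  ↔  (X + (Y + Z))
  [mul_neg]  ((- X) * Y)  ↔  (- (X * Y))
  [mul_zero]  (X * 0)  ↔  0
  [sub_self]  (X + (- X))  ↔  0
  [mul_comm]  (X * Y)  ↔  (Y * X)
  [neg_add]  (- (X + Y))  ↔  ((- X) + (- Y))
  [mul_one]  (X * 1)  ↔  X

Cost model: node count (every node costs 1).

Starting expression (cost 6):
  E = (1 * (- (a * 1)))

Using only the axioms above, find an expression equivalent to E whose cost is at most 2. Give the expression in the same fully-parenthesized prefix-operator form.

1. [mul_comm →] (1 * (- (a * 1)))  →  ((- (a * 1)) * 1)
2. [mul_one →] ((- (a * 1)) * 1)  →  (- (a * 1))
3. [mul_one →] (a * 1)  →  a;  cost 2 ≤ 2, done

(- a)   [cost 2]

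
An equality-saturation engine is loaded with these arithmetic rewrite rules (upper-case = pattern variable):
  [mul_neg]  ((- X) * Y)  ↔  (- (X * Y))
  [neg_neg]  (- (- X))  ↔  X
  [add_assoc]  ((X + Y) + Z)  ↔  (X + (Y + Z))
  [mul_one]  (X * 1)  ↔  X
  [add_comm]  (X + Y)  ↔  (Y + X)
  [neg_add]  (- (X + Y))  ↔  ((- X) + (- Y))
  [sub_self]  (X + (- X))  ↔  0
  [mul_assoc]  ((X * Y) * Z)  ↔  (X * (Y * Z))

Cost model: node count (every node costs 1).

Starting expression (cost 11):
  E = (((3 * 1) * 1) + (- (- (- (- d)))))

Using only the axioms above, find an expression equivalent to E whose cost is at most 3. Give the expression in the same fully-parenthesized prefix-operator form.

(d + 3)   [cost 3]

(1) (- (- (- (- d))))  =[neg_neg →]=  (- (- d))    ⊢ (((3 * 1) * 1) + (- (- d)))
(2) (- (- d))  =[neg_neg →]=  d    ⊢ (((3 * 1) * 1) + d)
(3) (((3 * 1) * 1) + d)  =[add_comm →]=  (d + ((3 * 1) * 1))
(4) ((3 * 1) * 1)  =[mul_one →]=  (3 * 1)    ⊢ (d + (3 * 1))
(5) (3 * 1)  =[mul_one →]=  3    ⊢ cost 3, within 3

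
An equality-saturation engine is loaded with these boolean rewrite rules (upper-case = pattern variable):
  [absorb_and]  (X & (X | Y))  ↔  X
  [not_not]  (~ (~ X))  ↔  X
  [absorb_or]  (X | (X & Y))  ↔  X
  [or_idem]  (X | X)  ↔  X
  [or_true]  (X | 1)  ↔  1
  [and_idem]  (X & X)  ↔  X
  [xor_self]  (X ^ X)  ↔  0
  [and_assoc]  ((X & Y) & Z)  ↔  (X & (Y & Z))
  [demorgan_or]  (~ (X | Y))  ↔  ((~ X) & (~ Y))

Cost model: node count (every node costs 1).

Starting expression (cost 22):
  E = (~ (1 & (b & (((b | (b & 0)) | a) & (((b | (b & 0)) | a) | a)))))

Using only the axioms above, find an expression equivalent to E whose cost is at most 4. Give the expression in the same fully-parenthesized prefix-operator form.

(~ (1 & b))   [cost 4]

(1) (((b | (b & 0)) | a) & (((b | (b & 0)) | a) | a))  =[absorb_and →]=  ((b | (b & 0)) | a)    ⊢ (~ (1 & (b & ((b | (b & 0)) | a))))
(2) (b | (b & 0))  =[absorb_or →]=  b    ⊢ (~ (1 & (b & (b | a))))
(3) (b & (b | a))  =[absorb_and →]=  b    ⊢ cost 4, within 4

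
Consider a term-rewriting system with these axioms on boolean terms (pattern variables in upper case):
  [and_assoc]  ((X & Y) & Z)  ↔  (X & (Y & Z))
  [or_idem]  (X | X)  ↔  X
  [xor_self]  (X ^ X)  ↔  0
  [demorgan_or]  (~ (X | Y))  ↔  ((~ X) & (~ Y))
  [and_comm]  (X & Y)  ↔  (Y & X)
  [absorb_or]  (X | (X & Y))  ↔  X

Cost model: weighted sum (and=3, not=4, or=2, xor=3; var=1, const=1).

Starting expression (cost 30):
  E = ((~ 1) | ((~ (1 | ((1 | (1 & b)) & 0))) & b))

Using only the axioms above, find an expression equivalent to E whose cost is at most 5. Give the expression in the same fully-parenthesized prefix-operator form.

(~ 1)   [cost 5]

(1) (1 | (1 & b))  =[absorb_or →]=  1    ⊢ ((~ 1) | ((~ (1 | (1 & 0))) & b))
(2) (1 | (1 & 0))  =[absorb_or →]=  1    ⊢ ((~ 1) | ((~ 1) & b))
(3) ((~ 1) | ((~ 1) & b))  =[absorb_or →]=  (~ 1)    ⊢ cost 5, within 5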